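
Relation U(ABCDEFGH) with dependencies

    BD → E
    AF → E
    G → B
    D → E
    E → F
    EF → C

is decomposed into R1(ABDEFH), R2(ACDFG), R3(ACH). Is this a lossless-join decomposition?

No

Chase test. Columns are ABCDEFGH; row i has aⱼ where attribute j ∈ Ri, else bᵢⱼ.
Initial tableau (one row per fragment):
  row 1: a1 a2 b13 a4 a5 a6 b17 a8
  row 2: a1 b22 a3 a4 b25 a6 a7 b28
  row 3: a1 b32 a3 b34 b35 b36 b37 a8
Rows 1 and 2 agree on AF; apply AF→E and equate their E entries.
Rows 1 and 2 agree on EF; apply EF→C and equate their C entries.
No row becomes fully distinguished — the join is lossy.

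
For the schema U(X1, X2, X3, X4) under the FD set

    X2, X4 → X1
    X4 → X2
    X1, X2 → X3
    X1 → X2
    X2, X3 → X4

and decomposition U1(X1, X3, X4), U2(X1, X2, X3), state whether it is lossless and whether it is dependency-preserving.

lossless and dependency-preserving

Lossless test: (X1, X3)⁺ = {X1, X2, X3, X4}, which contains all of one fragment — lossless.
Dependency preservation: X2, X4 → X1; X4 → X2; X2, X3 → X4 are not contained in any single fragment, but the restricted closure of each left-hand side across the fragments still reaches the right-hand side; the remaining FDs each lie inside some fragment. All dependencies are preserved.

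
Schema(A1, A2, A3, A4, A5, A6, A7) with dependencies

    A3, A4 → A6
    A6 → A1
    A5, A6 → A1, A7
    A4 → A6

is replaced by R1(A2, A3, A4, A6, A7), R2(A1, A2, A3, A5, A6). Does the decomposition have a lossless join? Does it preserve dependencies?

Lossless test: (A2, A3, A6)⁺ = {A1, A2, A3, A6}, which is a superkey of neither fragment — lossy.
Dependency preservation: the restricted closure of {A5, A6} across the fragments never reaches {A1, A7}, so A5, A6 → A1, A7 cannot be enforced without a join — not preserved.

lossy and not dependency-preserving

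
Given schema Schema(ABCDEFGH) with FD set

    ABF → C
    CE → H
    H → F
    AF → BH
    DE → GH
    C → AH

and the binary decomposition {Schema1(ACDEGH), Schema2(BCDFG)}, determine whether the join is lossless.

Yes

Common attributes: Schema1 ∩ Schema2 = {CDG}.
Closure of {CDG}: C → AH applies, adding AH; H → F applies, adding F; AF → BH applies, adding B. So (CDG)⁺ = {ABCDFGH}.
This closure contains every attribute of Schema2, so Schema1 ∩ Schema2 → Schema2. The join is lossless.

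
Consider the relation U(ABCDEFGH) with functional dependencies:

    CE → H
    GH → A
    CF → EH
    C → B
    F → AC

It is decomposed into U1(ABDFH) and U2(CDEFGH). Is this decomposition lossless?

Yes

Common attributes: U1 ∩ U2 = {DFH}.
Closure of {DFH}: F → AC applies, adding AC; CF → EH applies, adding E; C → B applies, adding B. So (DFH)⁺ = {ABCDEFH}.
This closure contains every attribute of U1, so U1 ∩ U2 → U1. The join is lossless.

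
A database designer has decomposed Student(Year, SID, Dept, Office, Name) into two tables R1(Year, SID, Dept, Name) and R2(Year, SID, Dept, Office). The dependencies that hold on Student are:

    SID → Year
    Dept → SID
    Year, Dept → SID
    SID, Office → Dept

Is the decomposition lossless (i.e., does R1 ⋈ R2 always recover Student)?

No

Common attributes: R1 ∩ R2 = {Year, SID, Dept}.
No dependency enlarges {Year, SID, Dept}, so (Year, SID, Dept)⁺ = {Year, SID, Dept}.
The closure contains neither all of R1 = {Year, SID, Dept, Name} nor all of R2 = {Year, SID, Dept, Office}, so the common attributes are not a superkey of either fragment. The join is lossy.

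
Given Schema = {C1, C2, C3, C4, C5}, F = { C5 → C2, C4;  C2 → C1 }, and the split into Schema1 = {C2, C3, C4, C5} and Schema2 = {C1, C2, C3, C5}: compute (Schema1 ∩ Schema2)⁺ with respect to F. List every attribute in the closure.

C1, C2, C3, C4, C5

Schema1 ∩ Schema2 = {C2, C3, C5}.
C5 → C2, C4 applies, adding C4
C2 → C1 applies, adding C1
Closure: {C1, C2, C3, C4, C5}.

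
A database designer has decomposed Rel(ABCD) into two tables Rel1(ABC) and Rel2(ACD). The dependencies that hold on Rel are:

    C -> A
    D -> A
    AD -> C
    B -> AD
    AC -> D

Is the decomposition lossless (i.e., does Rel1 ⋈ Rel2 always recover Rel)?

Common attributes: Rel1 ∩ Rel2 = {AC}.
Closure of {AC}: AC → D applies, adding D. So (AC)⁺ = {ACD}.
This closure contains every attribute of Rel2, so Rel1 ∩ Rel2 → Rel2. The join is lossless.

Yes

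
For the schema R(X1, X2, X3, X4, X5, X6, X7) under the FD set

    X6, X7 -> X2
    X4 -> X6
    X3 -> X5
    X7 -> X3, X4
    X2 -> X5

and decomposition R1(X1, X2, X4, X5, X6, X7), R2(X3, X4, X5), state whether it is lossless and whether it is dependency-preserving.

lossy and not dependency-preserving

Lossless test: (X4, X5)⁺ = {X4, X5, X6}, which is a superkey of neither fragment — lossy.
Dependency preservation: the restricted closure of {X7} across the fragments never reaches {X3, X4}, so X7 → X3, X4 cannot be enforced without a join — not preserved.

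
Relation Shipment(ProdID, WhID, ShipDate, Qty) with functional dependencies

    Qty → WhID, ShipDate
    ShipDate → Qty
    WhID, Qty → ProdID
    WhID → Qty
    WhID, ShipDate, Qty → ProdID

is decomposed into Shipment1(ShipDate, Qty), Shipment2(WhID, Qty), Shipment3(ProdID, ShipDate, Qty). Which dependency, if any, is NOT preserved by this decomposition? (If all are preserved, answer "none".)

none

Qty → WhID, ShipDate: restricted closure across fragments reaches WhID, ShipDate.
ShipDate → Qty lies within Shipment1.
WhID, Qty → ProdID: restricted closure across fragments reaches ProdID.
WhID → Qty lies within Shipment2.
WhID, ShipDate, Qty → ProdID: restricted closure across fragments reaches ProdID.
Every dependency is enforceable on the fragments, so the decomposition is dependency-preserving.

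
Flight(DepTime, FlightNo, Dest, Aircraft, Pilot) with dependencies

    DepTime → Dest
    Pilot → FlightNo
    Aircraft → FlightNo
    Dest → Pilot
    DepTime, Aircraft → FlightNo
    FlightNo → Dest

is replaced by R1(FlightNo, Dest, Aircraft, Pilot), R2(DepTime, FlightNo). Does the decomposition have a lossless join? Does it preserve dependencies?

Lossless test: (FlightNo)⁺ = {FlightNo, Dest, Pilot}, which is a superkey of neither fragment — lossy.
Dependency preservation: DepTime → Dest; DepTime, Aircraft → FlightNo are not contained in any single fragment, but the restricted closure of each left-hand side across the fragments still reaches the right-hand side; the remaining FDs each lie inside some fragment. All dependencies are preserved.

lossy but dependency-preserving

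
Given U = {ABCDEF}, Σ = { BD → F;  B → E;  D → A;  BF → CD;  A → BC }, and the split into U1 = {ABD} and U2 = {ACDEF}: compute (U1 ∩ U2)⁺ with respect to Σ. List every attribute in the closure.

U1 ∩ U2 = {AD}.
A → BC applies, adding BC
BD → F applies, adding F
B → E applies, adding E
Closure: {ABCDEF}.

ABCDEF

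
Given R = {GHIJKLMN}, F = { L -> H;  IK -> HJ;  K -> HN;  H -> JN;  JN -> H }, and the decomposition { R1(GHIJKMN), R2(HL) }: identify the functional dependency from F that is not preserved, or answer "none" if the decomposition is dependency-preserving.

none

L → H lies within R2.
IK → HJ lies within R1.
K → HN lies within R1.
H → JN lies within R1.
JN → H lies within R1.
Every dependency is enforceable on the fragments, so the decomposition is dependency-preserving.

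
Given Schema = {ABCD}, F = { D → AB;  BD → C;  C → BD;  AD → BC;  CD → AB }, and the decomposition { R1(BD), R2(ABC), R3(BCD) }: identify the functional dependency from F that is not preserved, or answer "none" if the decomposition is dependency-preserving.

D → AB: restricted closure across fragments reaches AB.
BD → C lies within R3.
C → BD lies within R3.
AD → BC: restricted closure across fragments reaches BC.
CD → AB: restricted closure across fragments reaches AB.
Every dependency is enforceable on the fragments, so the decomposition is dependency-preserving.

none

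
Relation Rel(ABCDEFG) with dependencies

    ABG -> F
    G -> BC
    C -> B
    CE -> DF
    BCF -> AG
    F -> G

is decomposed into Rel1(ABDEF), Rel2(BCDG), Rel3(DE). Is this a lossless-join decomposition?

No

Chase test. Columns are ABCDEFG; row i has aⱼ where attribute j ∈ Reli, else bᵢⱼ.
Initial tableau (one row per fragment):
  row 1: a1 a2 b13 a4 a5 a6 b17
  row 2: b21 a2 a3 a4 b25 b26 a7
  row 3: b31 b32 b33 a4 a5 b36 b37
No row becomes fully distinguished — the join is lossy.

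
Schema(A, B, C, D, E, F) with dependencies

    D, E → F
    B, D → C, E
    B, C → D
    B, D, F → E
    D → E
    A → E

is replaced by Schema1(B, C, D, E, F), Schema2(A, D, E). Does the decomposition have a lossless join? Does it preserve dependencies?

Lossless test: (D, E)⁺ = {D, E, F}, which is a superkey of neither fragment — lossy.
Dependency preservation: every FD's attributes lie within a single fragment, so each can be enforced locally — preserved.

lossy but dependency-preserving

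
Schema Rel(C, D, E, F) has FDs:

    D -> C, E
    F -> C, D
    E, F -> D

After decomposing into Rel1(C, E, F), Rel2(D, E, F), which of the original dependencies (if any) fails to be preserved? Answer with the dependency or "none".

D -> C, E

Check D → C, E: no single fragment contains all of {C, D, E}, and the restricted closure of {D} across the fragments never reaches {C, E}.
F → C, D is preserved.
E, F → D is preserved.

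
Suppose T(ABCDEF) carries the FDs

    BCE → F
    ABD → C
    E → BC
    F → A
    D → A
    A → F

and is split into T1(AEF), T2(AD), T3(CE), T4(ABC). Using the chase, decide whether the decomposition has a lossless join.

No

Chase test. Columns are ABCDEF; row i has aⱼ where attribute j ∈ Ti, else bᵢⱼ.
Initial tableau (one row per fragment):
  row 1: a1 b12 b13 b14 a5 a6
  row 2: a1 b22 b23 a4 b25 b26
  row 3: b31 b32 a3 b34 a5 b36
  row 4: a1 a2 a3 b44 b45 b46
Rows 1 and 3 agree on E; apply E→BC and equate their BC entries.
Rows 1 and 2 agree on A; apply A→F and equate their F entries.
Rows 1 and 4 agree on A; apply A→F and equate their F entries.
Rows 1 and 3 agree on BCE; apply BCE→F and equate their F entries.
Rows 1 and 3 agree on F; apply F→A and equate their A entries.
No row becomes fully distinguished — the join is lossy.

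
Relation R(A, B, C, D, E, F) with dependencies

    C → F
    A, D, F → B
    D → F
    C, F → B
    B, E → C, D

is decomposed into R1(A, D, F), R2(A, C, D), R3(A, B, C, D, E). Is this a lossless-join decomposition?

Yes

Chase test. Columns are A, B, C, D, E, F; row i has aⱼ where attribute j ∈ Ri, else bᵢⱼ.
Initial tableau (one row per fragment):
  row 1: a1 b12 b13 a4 b15 a6
  row 2: a1 b22 a3 a4 b25 b26
  row 3: a1 a2 a3 a4 a5 b36
Rows 2 and 3 agree on C; apply C→F and equate their F entries.
Rows 2 and 3 agree on A, D, F; apply A, D, F→B and equate their B entries.
Rows 1 and 2 agree on D; apply D→F and equate their F entries.
Rows 1 and 2 agree on A, D, F; apply A, D, F→B and equate their B entries.
Row 3 is now all distinguished symbols — the join is lossless.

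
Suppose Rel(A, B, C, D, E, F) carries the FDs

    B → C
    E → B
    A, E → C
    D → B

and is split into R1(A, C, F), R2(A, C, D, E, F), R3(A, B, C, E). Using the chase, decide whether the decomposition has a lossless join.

Yes

Chase test. Columns are A, B, C, D, E, F; row i has aⱼ where attribute j ∈ Ri, else bᵢⱼ.
Initial tableau (one row per fragment):
  row 1: a1 b12 a3 b14 b15 a6
  row 2: a1 b22 a3 a4 a5 a6
  row 3: a1 a2 a3 b34 a5 b36
Rows 2 and 3 agree on E; apply E→B and equate their B entries.
Row 2 is now all distinguished symbols — the join is lossless.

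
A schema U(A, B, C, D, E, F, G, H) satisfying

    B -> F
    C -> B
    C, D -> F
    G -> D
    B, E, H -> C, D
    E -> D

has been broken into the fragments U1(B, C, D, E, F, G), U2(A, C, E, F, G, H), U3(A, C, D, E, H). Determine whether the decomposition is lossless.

Yes

Chase test. Columns are A, B, C, D, E, F, G, H; row i has aⱼ where attribute j ∈ Ui, else bᵢⱼ.
Initial tableau (one row per fragment):
  row 1: b11 a2 a3 a4 a5 a6 a7 b18
  row 2: a1 b22 a3 b24 a5 a6 a7 a8
  row 3: a1 b32 a3 a4 a5 b36 b37 a8
Rows 1 and 2 agree on C; apply C→B and equate their B entries.
Rows 1 and 3 agree on C; apply C→B and equate their B entries.
Rows 1 and 3 agree on C, D; apply C, D→F and equate their F entries.
Rows 1 and 2 agree on G; apply G→D and equate their D entries.
Row 2 is now all distinguished symbols — the join is lossless.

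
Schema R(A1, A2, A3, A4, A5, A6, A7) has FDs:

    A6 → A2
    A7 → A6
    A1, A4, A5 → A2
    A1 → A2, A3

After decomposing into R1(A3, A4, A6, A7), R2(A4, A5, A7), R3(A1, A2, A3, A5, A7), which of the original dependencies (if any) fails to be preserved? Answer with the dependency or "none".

Check A6 → A2: no single fragment contains all of {A2, A6}, and the restricted closure of {A6} across the fragments never reaches {A2}.
A7 → A6 is preserved.
A1, A4, A5 → A2 is preserved.
A1 → A2, A3 is preserved.

A6 → A2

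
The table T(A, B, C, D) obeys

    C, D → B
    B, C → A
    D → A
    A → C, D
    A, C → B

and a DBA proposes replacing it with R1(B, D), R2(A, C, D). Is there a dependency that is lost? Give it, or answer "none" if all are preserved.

B, C → A

Check B, C → A: no single fragment contains all of {A, B, C}, and the restricted closure of {B, C} across the fragments never reaches {A}.
C, D → B is preserved.
D → A is preserved.
A → C, D is preserved.
A, C → B is preserved.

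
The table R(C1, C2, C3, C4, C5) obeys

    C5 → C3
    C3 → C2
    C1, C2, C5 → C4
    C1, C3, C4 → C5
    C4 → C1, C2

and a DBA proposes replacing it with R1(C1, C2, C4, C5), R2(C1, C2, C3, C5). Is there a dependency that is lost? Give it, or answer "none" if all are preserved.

C1, C3, C4 → C5

Check C1, C3, C4 → C5: no single fragment contains all of {C1, C3, C4, C5}, and the restricted closure of {C1, C3, C4} across the fragments never reaches {C5}.
C5 → C3 is preserved.
C3 → C2 is preserved.
C1, C2, C5 → C4 is preserved.
C4 → C1, C2 is preserved.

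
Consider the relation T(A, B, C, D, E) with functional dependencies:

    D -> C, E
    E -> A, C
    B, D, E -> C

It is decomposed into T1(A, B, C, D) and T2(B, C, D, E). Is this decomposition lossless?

Common attributes: T1 ∩ T2 = {B, C, D}.
Closure of {B, C, D}: D → C, E applies, adding E; E → A, C applies, adding A. So (B, C, D)⁺ = {A, B, C, D, E}.
This closure contains every attribute of T1, so T1 ∩ T2 → T1. The join is lossless.

Yes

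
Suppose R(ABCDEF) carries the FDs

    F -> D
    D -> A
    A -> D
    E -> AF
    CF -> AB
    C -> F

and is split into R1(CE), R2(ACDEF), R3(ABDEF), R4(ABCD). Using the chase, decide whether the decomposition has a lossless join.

Yes

Chase test. Columns are ABCDEF; row i has aⱼ where attribute j ∈ Ri, else bᵢⱼ.
Initial tableau (one row per fragment):
  row 1: b11 b12 a3 b14 a5 b16
  row 2: a1 b22 a3 a4 a5 a6
  row 3: a1 a2 b33 a4 a5 a6
  row 4: a1 a2 a3 a4 b45 b46
Rows 1 and 2 agree on E; apply E→AF and equate their AF entries.
Rows 1 and 2 agree on CF; apply CF→AB and equate their AB entries.
Rows 1 and 4 agree on C; apply C→F and equate their F entries.
Rows 1 and 2 agree on F; apply F→D and equate their D entries.
Rows 1 and 4 agree on CF; apply CF→AB and equate their AB entries.
Row 1 is now all distinguished symbols — the join is lossless.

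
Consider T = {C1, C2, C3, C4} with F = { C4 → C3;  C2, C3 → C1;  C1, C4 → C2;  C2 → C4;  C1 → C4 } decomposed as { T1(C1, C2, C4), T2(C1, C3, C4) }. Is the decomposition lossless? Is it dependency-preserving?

lossless and dependency-preserving

Lossless test: (C1, C4)⁺ = {C1, C2, C3, C4}, which contains all of one fragment — lossless.
Dependency preservation: C2, C3 → C1 is not contained in any single fragment, but the restricted closure of its left-hand side across the fragments still reaches the right-hand side; the remaining FDs each lie inside some fragment. All dependencies are preserved.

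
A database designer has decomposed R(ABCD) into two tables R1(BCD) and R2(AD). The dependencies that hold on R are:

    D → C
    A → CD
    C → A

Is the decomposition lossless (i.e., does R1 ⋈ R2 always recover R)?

Common attributes: R1 ∩ R2 = {D}.
Closure of {D}: D → C applies, adding C; C → A applies, adding A. So (D)⁺ = {ACD}.
This closure contains every attribute of R2, so R1 ∩ R2 → R2. The join is lossless.

Yes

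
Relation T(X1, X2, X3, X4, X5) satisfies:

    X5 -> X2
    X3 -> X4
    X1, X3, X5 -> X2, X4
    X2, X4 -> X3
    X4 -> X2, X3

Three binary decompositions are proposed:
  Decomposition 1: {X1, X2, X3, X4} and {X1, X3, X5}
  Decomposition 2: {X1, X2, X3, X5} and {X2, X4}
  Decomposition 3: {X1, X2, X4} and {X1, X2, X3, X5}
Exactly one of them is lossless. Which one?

Decomposition 1: common = {X1, X3}, closure = {X1, X2, X3, X4} → lossless.
Decomposition 2: common = {X2}, closure = {X2} → lossy.
Decomposition 3: common = {X1, X2}, closure = {X1, X2} → lossy.

Decomposition 1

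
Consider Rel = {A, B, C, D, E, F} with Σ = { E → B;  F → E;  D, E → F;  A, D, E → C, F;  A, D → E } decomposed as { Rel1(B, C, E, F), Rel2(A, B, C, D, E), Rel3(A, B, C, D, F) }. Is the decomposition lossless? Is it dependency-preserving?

Lossless test (chase): Rows 1 and 3 agree on F; apply F→E and equate their E entries. Rows 2 and 3 agree on D, E; apply D, E→F and equate their F entries. Row 2 is now all distinguished symbols — the join is lossless.
Dependency preservation: the restricted closure of {D, E} across the fragments never reaches {F}, so D, E → F cannot be enforced without a join — not preserved.

lossless but not dependency-preserving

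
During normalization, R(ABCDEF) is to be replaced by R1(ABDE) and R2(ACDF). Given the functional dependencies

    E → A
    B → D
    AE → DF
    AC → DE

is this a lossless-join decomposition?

No

Common attributes: R1 ∩ R2 = {AD}.
No dependency enlarges {AD}, so (AD)⁺ = {AD}.
The closure contains neither all of R1 = {ABDE} nor all of R2 = {ACDF}, so the common attributes are not a superkey of either fragment. The join is lossy.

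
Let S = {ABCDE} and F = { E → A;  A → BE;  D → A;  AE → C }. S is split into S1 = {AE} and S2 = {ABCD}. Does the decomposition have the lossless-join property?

Common attributes: S1 ∩ S2 = {A}.
Closure of {A}: A → BE applies, adding BE; AE → C applies, adding C. So (A)⁺ = {ABCE}.
This closure contains every attribute of S1, so S1 ∩ S2 → S1. The join is lossless.

Yes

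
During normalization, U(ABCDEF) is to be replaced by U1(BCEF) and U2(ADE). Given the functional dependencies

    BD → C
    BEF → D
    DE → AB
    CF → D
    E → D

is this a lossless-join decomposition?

Yes

Common attributes: U1 ∩ U2 = {E}.
Closure of {E}: E → D applies, adding D; DE → AB applies, adding AB; BD → C applies, adding C. So (E)⁺ = {ABCDE}.
This closure contains every attribute of U2, so U1 ∩ U2 → U2. The join is lossless.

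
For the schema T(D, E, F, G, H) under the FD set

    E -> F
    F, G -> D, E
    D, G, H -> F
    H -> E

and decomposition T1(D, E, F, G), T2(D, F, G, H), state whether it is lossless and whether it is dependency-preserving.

lossless but not dependency-preserving

Lossless test: (D, F, G)⁺ = {D, E, F, G}, which contains all of one fragment — lossless.
Dependency preservation: the restricted closure of {H} across the fragments never reaches {E}, so H → E cannot be enforced without a join — not preserved.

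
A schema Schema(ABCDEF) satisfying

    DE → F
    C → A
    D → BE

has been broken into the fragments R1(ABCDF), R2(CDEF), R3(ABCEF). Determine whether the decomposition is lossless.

Yes

Chase test. Columns are ABCDEF; row i has aⱼ where attribute j ∈ Ri, else bᵢⱼ.
Initial tableau (one row per fragment):
  row 1: a1 a2 a3 a4 b15 a6
  row 2: b21 b22 a3 a4 a5 a6
  row 3: a1 a2 a3 b34 a5 a6
Rows 1 and 2 agree on C; apply C→A and equate their A entries.
Rows 1 and 2 agree on D; apply D→BE and equate their BE entries.
Row 1 is now all distinguished symbols — the join is lossless.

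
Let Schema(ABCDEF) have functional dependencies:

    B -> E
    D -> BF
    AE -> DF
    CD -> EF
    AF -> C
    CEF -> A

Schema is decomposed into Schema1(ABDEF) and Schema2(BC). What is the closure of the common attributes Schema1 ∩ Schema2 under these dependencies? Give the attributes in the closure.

BE

Schema1 ∩ Schema2 = {B}.
B → E applies, adding E
Closure: {BE}.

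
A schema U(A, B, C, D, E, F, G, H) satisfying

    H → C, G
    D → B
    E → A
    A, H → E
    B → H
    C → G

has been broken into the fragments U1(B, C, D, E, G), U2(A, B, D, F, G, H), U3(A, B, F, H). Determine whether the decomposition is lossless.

No

Chase test. Columns are A, B, C, D, E, F, G, H; row i has aⱼ where attribute j ∈ Ui, else bᵢⱼ.
Initial tableau (one row per fragment):
  row 1: b11 a2 a3 a4 a5 b16 a7 b18
  row 2: a1 a2 b23 a4 b25 a6 a7 a8
  row 3: a1 a2 b33 b34 b35 a6 b37 a8
Rows 2 and 3 agree on H; apply H→C, G and equate their C, G entries.
Rows 2 and 3 agree on A, H; apply A, H→E and equate their E entries.
Rows 1 and 2 agree on B; apply B→H and equate their H entries.
Rows 1 and 2 agree on H; apply H→C, G and equate their C, G entries.
No row becomes fully distinguished — the join is lossy.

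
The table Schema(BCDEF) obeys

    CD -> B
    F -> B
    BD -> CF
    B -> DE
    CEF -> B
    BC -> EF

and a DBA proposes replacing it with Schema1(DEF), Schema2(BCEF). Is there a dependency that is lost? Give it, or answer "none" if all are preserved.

Check CD → B: no single fragment contains all of {BCD}, and the restricted closure of {CD} across the fragments never reaches {B}.
F → B is preserved.
BD → CF is preserved.
B → DE is preserved.
CEF → B is preserved.
BC → EF is preserved.

CD -> B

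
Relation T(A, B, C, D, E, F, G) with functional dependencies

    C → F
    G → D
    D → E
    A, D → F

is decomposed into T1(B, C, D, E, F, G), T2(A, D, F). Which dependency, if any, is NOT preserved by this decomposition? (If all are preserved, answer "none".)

none

C → F lies within T1.
G → D lies within T1.
D → E lies within T1.
A, D → F lies within T2.
Every dependency is enforceable on the fragments, so the decomposition is dependency-preserving.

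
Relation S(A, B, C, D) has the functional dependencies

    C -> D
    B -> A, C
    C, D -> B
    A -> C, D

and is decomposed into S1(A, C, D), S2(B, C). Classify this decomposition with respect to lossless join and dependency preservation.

lossless and dependency-preserving

Lossless test: (C)⁺ = {A, B, C, D}, which contains all of one fragment — lossless.
Dependency preservation: B → A, C; C, D → B are not contained in any single fragment, but the restricted closure of each left-hand side across the fragments still reaches the right-hand side; the remaining FDs each lie inside some fragment. All dependencies are preserved.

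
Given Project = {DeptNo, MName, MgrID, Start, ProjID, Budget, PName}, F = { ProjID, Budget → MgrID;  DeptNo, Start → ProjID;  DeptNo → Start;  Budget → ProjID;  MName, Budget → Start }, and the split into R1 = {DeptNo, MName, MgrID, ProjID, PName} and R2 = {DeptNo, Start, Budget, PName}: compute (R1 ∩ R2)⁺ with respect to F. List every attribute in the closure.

R1 ∩ R2 = {DeptNo, PName}.
DeptNo → Start applies, adding Start
DeptNo, Start → ProjID applies, adding ProjID
Closure: {DeptNo, Start, ProjID, PName}.

DeptNo, Start, ProjID, PName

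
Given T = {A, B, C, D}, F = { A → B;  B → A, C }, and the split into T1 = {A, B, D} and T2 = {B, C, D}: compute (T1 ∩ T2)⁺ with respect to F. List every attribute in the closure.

A, B, C, D

T1 ∩ T2 = {B, D}.
B → A, C applies, adding A, C
Closure: {A, B, C, D}.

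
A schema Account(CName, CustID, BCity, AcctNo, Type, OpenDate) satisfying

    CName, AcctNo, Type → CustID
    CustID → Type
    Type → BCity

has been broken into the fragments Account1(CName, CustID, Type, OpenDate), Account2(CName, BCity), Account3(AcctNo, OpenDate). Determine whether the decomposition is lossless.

No

Chase test. Columns are CName, CustID, BCity, AcctNo, Type, OpenDate; row i has aⱼ where attribute j ∈ Accounti, else bᵢⱼ.
Initial tableau (one row per fragment):
  row 1: a1 a2 b13 b14 a5 a6
  row 2: a1 b22 a3 b24 b25 b26
  row 3: b31 b32 b33 a4 b35 a6
No row becomes fully distinguished — the join is lossy.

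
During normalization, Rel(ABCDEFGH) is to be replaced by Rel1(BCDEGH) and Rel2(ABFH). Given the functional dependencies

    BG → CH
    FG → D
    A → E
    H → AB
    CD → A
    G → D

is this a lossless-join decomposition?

No

Common attributes: Rel1 ∩ Rel2 = {BH}.
Closure of {BH}: H → AB applies, adding A; A → E applies, adding E. So (BH)⁺ = {ABEH}.
The closure contains neither all of Rel1 = {BCDEGH} nor all of Rel2 = {ABFH}, so the common attributes are not a superkey of either fragment. The join is lossy.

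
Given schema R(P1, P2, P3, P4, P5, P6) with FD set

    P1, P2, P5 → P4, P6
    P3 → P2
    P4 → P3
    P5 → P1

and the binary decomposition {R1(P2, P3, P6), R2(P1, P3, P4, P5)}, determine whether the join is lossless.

No

Common attributes: R1 ∩ R2 = {P3}.
Closure of {P3}: P3 → P2 applies, adding P2. So (P3)⁺ = {P2, P3}.
The closure contains neither all of R1 = {P2, P3, P6} nor all of R2 = {P1, P3, P4, P5}, so the common attributes are not a superkey of either fragment. The join is lossy.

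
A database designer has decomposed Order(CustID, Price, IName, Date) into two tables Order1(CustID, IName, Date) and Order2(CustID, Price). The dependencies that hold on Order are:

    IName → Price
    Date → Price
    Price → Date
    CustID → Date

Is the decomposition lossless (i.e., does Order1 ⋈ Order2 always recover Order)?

Common attributes: Order1 ∩ Order2 = {CustID}.
Closure of {CustID}: CustID → Date applies, adding Date; Date → Price applies, adding Price. So (CustID)⁺ = {CustID, Price, Date}.
This closure contains every attribute of Order2, so Order1 ∩ Order2 → Order2. The join is lossless.

Yes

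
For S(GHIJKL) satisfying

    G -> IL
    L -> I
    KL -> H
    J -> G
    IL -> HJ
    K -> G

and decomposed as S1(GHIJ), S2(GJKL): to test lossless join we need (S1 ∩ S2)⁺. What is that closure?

S1 ∩ S2 = {GJ}.
G → IL applies, adding IL
IL → HJ applies, adding H
Closure: {GHIJL}.

GHIJL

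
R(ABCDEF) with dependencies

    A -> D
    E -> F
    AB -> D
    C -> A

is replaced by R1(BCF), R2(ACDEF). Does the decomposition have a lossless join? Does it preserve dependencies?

lossy but dependency-preserving

Lossless test: (CF)⁺ = {ACDF}, which is a superkey of neither fragment — lossy.
Dependency preservation: AB → D is not contained in any single fragment, but the restricted closure of its left-hand side across the fragments still reaches the right-hand side; the remaining FDs each lie inside some fragment. All dependencies are preserved.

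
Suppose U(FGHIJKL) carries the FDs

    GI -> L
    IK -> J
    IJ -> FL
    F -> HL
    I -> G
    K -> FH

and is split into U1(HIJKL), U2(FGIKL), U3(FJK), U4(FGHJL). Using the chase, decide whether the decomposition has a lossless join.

Yes

Chase test. Columns are FGHIJKL; row i has aⱼ where attribute j ∈ Ui, else bᵢⱼ.
Initial tableau (one row per fragment):
  row 1: b11 b12 a3 a4 a5 a6 a7
  row 2: a1 a2 b23 a4 b25 a6 a7
  row 3: a1 b32 b33 b34 a5 a6 b37
  row 4: a1 a2 a3 b44 a5 b46 a7
Rows 1 and 2 agree on IK; apply IK→J and equate their J entries.
Rows 1 and 2 agree on IJ; apply IJ→FL and equate their FL entries.
Rows 1 and 2 agree on F; apply F→HL and equate their HL entries.
Rows 1 and 3 agree on F; apply F→HL and equate their HL entries.
Rows 1 and 2 agree on I; apply I→G and equate their G entries.
Row 1 is now all distinguished symbols — the join is lossless.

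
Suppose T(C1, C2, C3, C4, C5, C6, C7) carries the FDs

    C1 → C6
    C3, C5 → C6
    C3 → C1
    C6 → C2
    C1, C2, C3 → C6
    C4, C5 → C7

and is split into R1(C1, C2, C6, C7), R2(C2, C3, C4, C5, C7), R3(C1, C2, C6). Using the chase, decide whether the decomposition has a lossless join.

Chase test. Columns are C1, C2, C3, C4, C5, C6, C7; row i has aⱼ where attribute j ∈ Ri, else bᵢⱼ.
Initial tableau (one row per fragment):
  row 1: a1 a2 b13 b14 b15 a6 a7
  row 2: b21 a2 a3 a4 a5 b26 a7
  row 3: a1 a2 b33 b34 b35 a6 b37
No row becomes fully distinguished — the join is lossy.

No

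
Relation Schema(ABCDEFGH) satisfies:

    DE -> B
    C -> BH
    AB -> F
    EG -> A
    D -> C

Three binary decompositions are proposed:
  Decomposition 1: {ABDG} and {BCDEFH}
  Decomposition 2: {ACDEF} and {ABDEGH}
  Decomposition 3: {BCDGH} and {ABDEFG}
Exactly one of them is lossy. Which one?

Decomposition 1: common = {BD}, closure = {BCDH} → lossy.
Decomposition 2: common = {ADE}, closure = {ABCDEFH} → lossless.
Decomposition 3: common = {BDG}, closure = {BCDGH} → lossless.

Decomposition 1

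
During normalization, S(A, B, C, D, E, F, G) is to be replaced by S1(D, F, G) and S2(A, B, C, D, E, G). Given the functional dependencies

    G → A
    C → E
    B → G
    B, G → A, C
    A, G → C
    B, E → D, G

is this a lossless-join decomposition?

No

Common attributes: S1 ∩ S2 = {D, G}.
Closure of {D, G}: G → A applies, adding A; A, G → C applies, adding C; C → E applies, adding E. So (D, G)⁺ = {A, C, D, E, G}.
The closure contains neither all of S1 = {D, F, G} nor all of S2 = {A, B, C, D, E, G}, so the common attributes are not a superkey of either fragment. The join is lossy.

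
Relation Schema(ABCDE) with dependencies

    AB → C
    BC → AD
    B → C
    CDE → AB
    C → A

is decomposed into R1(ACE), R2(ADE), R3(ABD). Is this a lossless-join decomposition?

Chase test. Columns are ABCDE; row i has aⱼ where attribute j ∈ Ri, else bᵢⱼ.
Initial tableau (one row per fragment):
  row 1: a1 b12 a3 b14 a5
  row 2: a1 b22 b23 a4 a5
  row 3: a1 a2 b33 a4 b35
No row becomes fully distinguished — the join is lossy.

No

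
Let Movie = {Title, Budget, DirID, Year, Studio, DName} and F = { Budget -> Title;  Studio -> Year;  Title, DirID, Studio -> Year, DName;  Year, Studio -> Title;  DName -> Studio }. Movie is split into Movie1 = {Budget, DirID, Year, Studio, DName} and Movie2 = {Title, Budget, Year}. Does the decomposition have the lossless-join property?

Common attributes: Movie1 ∩ Movie2 = {Budget, Year}.
Closure of {Budget, Year}: Budget → Title applies, adding Title. So (Budget, Year)⁺ = {Title, Budget, Year}.
This closure contains every attribute of Movie2, so Movie1 ∩ Movie2 → Movie2. The join is lossless.

Yes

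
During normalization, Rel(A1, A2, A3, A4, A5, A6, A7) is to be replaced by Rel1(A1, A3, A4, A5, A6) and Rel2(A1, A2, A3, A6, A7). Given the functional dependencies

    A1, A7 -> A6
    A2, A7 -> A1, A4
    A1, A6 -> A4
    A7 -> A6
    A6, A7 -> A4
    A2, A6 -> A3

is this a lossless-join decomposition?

Common attributes: Rel1 ∩ Rel2 = {A1, A3, A6}.
Closure of {A1, A3, A6}: A1, A6 → A4 applies, adding A4. So (A1, A3, A6)⁺ = {A1, A3, A4, A6}.
The closure contains neither all of Rel1 = {A1, A3, A4, A5, A6} nor all of Rel2 = {A1, A2, A3, A6, A7}, so the common attributes are not a superkey of either fragment. The join is lossy.

No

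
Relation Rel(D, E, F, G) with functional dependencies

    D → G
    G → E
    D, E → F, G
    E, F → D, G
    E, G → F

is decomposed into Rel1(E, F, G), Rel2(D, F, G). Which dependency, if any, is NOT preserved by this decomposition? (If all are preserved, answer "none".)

D → G lies within Rel2.
G → E lies within Rel1.
D, E → F, G: restricted closure across fragments reaches F, G.
E, F → D, G: restricted closure across fragments reaches D, G.
E, G → F lies within Rel1.
Every dependency is enforceable on the fragments, so the decomposition is dependency-preserving.

none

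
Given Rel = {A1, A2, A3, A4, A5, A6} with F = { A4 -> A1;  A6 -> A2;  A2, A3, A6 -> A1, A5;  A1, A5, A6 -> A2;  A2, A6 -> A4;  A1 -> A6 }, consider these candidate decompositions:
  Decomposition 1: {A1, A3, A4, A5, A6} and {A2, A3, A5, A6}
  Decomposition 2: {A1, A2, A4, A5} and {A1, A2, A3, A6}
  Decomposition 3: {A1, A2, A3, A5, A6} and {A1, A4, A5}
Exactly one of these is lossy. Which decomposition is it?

Decomposition 2

Decomposition 1: common = {A3, A5, A6}, closure = {A1, A2, A3, A4, A5, A6} → lossless.
Decomposition 2: common = {A1, A2}, closure = {A1, A2, A4, A6} → lossy.
Decomposition 3: common = {A1, A5}, closure = {A1, A2, A4, A5, A6} → lossless.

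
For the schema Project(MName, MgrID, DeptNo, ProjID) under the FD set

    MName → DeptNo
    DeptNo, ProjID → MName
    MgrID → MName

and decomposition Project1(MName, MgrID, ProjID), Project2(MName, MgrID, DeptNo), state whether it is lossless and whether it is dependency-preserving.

lossless but not dependency-preserving

Lossless test: (MName, MgrID)⁺ = {MName, MgrID, DeptNo}, which contains all of one fragment — lossless.
Dependency preservation: the restricted closure of {DeptNo, ProjID} across the fragments never reaches {MName}, so DeptNo, ProjID → MName cannot be enforced without a join — not preserved.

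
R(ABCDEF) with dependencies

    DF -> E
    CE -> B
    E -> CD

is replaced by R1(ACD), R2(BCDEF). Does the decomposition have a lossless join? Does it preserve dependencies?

lossy but dependency-preserving

Lossless test: (CD)⁺ = {CD}, which is a superkey of neither fragment — lossy.
Dependency preservation: every FD's attributes lie within a single fragment, so each can be enforced locally — preserved.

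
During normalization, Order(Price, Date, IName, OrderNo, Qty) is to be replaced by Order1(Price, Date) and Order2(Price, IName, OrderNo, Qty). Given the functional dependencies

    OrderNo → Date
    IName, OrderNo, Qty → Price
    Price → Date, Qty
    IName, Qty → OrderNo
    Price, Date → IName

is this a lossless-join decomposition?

Yes

Common attributes: Order1 ∩ Order2 = {Price}.
Closure of {Price}: Price → Date, Qty applies, adding Date, Qty; Price, Date → IName applies, adding IName; IName, Qty → OrderNo applies, adding OrderNo. So (Price)⁺ = {Price, Date, IName, OrderNo, Qty}.
This closure contains every attribute of Order1, so Order1 ∩ Order2 → Order1. The join is lossless.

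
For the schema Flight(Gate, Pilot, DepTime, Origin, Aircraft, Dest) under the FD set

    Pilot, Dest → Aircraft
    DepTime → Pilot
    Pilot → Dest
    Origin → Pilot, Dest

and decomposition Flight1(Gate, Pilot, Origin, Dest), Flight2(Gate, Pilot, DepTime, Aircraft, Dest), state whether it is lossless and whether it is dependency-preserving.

lossy but dependency-preserving

Lossless test: (Gate, Pilot, Dest)⁺ = {Gate, Pilot, Aircraft, Dest}, which is a superkey of neither fragment — lossy.
Dependency preservation: every FD's attributes lie within a single fragment, so each can be enforced locally — preserved.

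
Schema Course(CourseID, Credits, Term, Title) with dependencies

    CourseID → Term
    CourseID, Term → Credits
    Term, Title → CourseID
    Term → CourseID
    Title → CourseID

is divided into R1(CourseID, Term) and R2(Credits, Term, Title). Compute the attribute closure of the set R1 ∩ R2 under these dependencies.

R1 ∩ R2 = {Term}.
Term → CourseID applies, adding CourseID
CourseID, Term → Credits applies, adding Credits
Closure: {CourseID, Credits, Term}.

CourseID, Credits, Term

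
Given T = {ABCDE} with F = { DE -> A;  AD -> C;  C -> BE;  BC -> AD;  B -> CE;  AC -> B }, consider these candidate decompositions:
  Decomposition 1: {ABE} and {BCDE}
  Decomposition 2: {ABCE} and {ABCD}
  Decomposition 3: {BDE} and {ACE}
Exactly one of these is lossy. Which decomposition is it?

Decomposition 3

Decomposition 1: common = {BE}, closure = {ABCDE} → lossless.
Decomposition 2: common = {ABC}, closure = {ABCDE} → lossless.
Decomposition 3: common = {E}, closure = {E} → lossy.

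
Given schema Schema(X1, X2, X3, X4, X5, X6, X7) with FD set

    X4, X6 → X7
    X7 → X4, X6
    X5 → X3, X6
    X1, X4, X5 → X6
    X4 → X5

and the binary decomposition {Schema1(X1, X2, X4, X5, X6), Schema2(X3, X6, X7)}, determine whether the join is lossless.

No

Common attributes: Schema1 ∩ Schema2 = {X6}.
No dependency enlarges {X6}, so (X6)⁺ = {X6}.
The closure contains neither all of Schema1 = {X1, X2, X4, X5, X6} nor all of Schema2 = {X3, X6, X7}, so the common attributes are not a superkey of either fragment. The join is lossy.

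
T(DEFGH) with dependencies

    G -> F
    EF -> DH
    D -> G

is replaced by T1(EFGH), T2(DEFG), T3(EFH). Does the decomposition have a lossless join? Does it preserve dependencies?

lossless and dependency-preserving

Lossless test (chase): Rows 1 and 2 agree on EF; apply EF→DH and equate their DH entries. Rows 1 and 3 agree on EF; apply EF→DH and equate their DH entries. Rows 1 and 3 agree on D; apply D→G and equate their G entries. Row 1 is now all distinguished symbols — the join is lossless.
Dependency preservation: EF → DH is not contained in any single fragment, but the restricted closure of its left-hand side across the fragments still reaches the right-hand side; the remaining FDs each lie inside some fragment. All dependencies are preserved.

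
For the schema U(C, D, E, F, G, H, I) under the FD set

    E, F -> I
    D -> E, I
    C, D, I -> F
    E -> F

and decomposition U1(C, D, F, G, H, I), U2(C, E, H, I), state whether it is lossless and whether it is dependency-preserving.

Lossless test: (C, H, I)⁺ = {C, H, I}, which is a superkey of neither fragment — lossy.
Dependency preservation: the restricted closure of {D} across the fragments never reaches {E, I}, so D → E, I cannot be enforced without a join — not preserved.

lossy and not dependency-preserving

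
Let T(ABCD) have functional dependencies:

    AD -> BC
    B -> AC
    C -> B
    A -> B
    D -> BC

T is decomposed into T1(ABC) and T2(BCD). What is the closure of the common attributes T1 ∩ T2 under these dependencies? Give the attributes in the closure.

T1 ∩ T2 = {BC}.
B → AC applies, adding A
Closure: {ABC}.

ABC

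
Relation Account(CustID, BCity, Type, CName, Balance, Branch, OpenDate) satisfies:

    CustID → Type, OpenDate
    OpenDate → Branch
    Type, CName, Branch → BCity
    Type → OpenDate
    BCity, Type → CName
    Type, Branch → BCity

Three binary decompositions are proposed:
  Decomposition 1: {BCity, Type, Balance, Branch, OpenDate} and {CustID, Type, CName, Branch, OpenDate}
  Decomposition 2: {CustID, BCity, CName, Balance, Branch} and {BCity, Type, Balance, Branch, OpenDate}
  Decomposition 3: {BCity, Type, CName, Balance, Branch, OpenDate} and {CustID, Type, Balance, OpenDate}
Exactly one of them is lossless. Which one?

Decomposition 3

Decomposition 1: common = {Type, Branch, OpenDate}, closure = {BCity, Type, CName, Branch, OpenDate} → lossy.
Decomposition 2: common = {BCity, Balance, Branch}, closure = {BCity, Balance, Branch} → lossy.
Decomposition 3: common = {Type, Balance, OpenDate}, closure = {BCity, Type, CName, Balance, Branch, OpenDate} → lossless.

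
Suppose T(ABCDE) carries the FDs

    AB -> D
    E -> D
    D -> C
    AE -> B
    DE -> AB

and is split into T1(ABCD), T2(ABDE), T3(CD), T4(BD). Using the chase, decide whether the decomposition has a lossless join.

Yes

Chase test. Columns are ABCDE; row i has aⱼ where attribute j ∈ Ti, else bᵢⱼ.
Initial tableau (one row per fragment):
  row 1: a1 a2 a3 a4 b15
  row 2: a1 a2 b23 a4 a5
  row 3: b31 b32 a3 a4 b35
  row 4: b41 a2 b43 a4 b45
Rows 1 and 2 agree on D; apply D→C and equate their C entries.
Rows 1 and 4 agree on D; apply D→C and equate their C entries.
Row 2 is now all distinguished symbols — the join is lossless.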